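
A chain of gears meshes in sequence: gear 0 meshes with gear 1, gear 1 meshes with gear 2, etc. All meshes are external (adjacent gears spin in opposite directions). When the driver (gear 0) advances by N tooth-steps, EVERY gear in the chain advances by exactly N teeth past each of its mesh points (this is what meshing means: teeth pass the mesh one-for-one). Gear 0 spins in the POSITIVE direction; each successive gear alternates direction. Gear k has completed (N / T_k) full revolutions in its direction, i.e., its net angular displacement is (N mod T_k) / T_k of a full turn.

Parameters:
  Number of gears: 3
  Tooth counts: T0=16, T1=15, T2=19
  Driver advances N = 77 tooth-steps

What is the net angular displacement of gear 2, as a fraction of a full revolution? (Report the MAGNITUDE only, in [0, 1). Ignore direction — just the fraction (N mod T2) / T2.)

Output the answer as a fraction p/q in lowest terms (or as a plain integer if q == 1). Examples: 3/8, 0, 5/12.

Answer: 1/19

Derivation:
Chain of 3 gears, tooth counts: [16, 15, 19]
  gear 0: T0=16, direction=positive, advance = 77 mod 16 = 13 teeth = 13/16 turn
  gear 1: T1=15, direction=negative, advance = 77 mod 15 = 2 teeth = 2/15 turn
  gear 2: T2=19, direction=positive, advance = 77 mod 19 = 1 teeth = 1/19 turn
Gear 2: 77 mod 19 = 1
Fraction = 1 / 19 = 1/19 (gcd(1,19)=1) = 1/19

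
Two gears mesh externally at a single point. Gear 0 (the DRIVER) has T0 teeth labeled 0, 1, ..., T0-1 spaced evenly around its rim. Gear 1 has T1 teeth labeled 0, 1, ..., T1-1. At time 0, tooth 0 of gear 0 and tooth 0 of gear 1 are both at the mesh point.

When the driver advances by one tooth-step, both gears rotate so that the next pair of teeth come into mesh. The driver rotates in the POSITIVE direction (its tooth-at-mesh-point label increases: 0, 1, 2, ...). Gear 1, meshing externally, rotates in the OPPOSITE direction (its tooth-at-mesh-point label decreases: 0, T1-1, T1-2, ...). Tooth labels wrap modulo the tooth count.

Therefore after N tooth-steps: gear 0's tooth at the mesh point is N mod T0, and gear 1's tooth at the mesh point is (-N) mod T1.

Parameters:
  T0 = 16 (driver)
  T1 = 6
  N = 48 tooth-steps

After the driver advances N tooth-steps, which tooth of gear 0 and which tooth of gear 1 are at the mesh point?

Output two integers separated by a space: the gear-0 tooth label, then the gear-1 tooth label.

Answer: 0 0

Derivation:
Gear 0 (driver, T0=16): tooth at mesh = N mod T0
  48 = 3 * 16 + 0, so 48 mod 16 = 0
  gear 0 tooth = 0
Gear 1 (driven, T1=6): tooth at mesh = (-N) mod T1
  48 = 8 * 6 + 0, so 48 mod 6 = 0
  (-48) mod 6 = 0
Mesh after 48 steps: gear-0 tooth 0 meets gear-1 tooth 0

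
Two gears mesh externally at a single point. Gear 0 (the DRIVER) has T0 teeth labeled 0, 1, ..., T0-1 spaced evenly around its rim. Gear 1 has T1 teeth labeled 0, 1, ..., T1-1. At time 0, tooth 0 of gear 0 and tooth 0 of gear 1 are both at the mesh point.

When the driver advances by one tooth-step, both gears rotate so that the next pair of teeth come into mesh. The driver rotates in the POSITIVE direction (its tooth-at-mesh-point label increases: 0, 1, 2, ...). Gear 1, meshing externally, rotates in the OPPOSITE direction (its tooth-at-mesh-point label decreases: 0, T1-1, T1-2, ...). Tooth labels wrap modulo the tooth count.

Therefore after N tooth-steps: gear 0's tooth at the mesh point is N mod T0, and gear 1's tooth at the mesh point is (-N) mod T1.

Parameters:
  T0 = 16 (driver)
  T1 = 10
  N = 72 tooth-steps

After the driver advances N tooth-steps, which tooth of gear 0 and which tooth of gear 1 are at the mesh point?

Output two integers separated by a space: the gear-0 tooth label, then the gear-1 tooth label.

Gear 0 (driver, T0=16): tooth at mesh = N mod T0
  72 = 4 * 16 + 8, so 72 mod 16 = 8
  gear 0 tooth = 8
Gear 1 (driven, T1=10): tooth at mesh = (-N) mod T1
  72 = 7 * 10 + 2, so 72 mod 10 = 2
  (-72) mod 10 = (-2) mod 10 = 10 - 2 = 8
Mesh after 72 steps: gear-0 tooth 8 meets gear-1 tooth 8

Answer: 8 8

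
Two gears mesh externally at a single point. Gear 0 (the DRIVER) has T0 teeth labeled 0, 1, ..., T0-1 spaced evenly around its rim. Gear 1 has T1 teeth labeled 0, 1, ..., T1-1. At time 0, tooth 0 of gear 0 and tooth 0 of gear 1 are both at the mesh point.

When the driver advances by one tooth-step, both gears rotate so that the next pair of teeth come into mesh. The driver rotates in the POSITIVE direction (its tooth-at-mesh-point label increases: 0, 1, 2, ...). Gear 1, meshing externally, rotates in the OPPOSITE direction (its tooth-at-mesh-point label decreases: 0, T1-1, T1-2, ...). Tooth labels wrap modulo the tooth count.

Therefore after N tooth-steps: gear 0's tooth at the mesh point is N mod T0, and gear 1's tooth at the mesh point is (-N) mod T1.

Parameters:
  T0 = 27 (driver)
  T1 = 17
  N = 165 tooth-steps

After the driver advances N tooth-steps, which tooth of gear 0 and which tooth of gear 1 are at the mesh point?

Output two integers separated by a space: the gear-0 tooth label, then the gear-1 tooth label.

Answer: 3 5

Derivation:
Gear 0 (driver, T0=27): tooth at mesh = N mod T0
  165 = 6 * 27 + 3, so 165 mod 27 = 3
  gear 0 tooth = 3
Gear 1 (driven, T1=17): tooth at mesh = (-N) mod T1
  165 = 9 * 17 + 12, so 165 mod 17 = 12
  (-165) mod 17 = (-12) mod 17 = 17 - 12 = 5
Mesh after 165 steps: gear-0 tooth 3 meets gear-1 tooth 5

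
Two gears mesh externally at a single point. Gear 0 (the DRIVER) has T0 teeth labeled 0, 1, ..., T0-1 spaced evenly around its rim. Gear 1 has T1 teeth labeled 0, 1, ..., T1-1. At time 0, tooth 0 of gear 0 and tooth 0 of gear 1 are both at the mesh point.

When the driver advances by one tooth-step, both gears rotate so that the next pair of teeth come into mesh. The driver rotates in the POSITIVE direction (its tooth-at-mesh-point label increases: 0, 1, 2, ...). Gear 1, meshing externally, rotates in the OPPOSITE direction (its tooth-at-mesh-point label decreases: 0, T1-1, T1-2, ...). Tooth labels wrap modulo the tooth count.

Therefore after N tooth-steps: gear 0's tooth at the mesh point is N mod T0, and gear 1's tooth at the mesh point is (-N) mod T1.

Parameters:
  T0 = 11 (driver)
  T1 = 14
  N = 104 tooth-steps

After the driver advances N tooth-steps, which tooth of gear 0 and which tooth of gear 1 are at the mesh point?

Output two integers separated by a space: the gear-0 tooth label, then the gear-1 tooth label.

Answer: 5 8

Derivation:
Gear 0 (driver, T0=11): tooth at mesh = N mod T0
  104 = 9 * 11 + 5, so 104 mod 11 = 5
  gear 0 tooth = 5
Gear 1 (driven, T1=14): tooth at mesh = (-N) mod T1
  104 = 7 * 14 + 6, so 104 mod 14 = 6
  (-104) mod 14 = (-6) mod 14 = 14 - 6 = 8
Mesh after 104 steps: gear-0 tooth 5 meets gear-1 tooth 8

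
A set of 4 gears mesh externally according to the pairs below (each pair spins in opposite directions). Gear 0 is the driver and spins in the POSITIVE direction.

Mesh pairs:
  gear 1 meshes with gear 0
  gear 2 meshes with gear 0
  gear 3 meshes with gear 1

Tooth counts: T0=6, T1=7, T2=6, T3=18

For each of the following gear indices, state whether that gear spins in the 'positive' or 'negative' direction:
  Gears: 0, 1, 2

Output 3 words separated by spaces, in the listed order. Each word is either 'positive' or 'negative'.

Answer: positive negative negative

Derivation:
Gear 0 (driver): positive (depth 0)
  gear 1: meshes with gear 0 -> depth 1 -> negative (opposite of gear 0)
  gear 2: meshes with gear 0 -> depth 1 -> negative (opposite of gear 0)
  gear 3: meshes with gear 1 -> depth 2 -> positive (opposite of gear 1)
Queried indices 0, 1, 2 -> positive, negative, negative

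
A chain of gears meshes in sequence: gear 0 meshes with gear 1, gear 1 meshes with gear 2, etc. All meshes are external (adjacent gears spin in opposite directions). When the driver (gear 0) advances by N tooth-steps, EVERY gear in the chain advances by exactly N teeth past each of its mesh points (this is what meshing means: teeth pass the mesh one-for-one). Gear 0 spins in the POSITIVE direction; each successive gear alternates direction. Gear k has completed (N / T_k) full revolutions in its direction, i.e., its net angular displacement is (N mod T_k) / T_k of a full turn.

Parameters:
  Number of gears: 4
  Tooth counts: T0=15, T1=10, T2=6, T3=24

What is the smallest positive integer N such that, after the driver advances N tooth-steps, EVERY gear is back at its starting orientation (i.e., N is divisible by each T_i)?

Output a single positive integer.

Gear k returns to start when N is a multiple of T_k.
All gears at start simultaneously when N is a common multiple of [15, 10, 6, 24]; the smallest such N is lcm(15, 10, 6, 24).
Start: lcm = T0 = 15
Fold in T1=10: gcd(15, 10) = 5; lcm(15, 10) = 15 * 10 / 5 = 150 / 5 = 30
Fold in T2=6: gcd(30, 6) = 6; lcm(30, 6) = 30 * 6 / 6 = 180 / 6 = 30
Fold in T3=24: gcd(30, 24) = 6; lcm(30, 24) = 30 * 24 / 6 = 720 / 6 = 120
Full cycle length = 120

Answer: 120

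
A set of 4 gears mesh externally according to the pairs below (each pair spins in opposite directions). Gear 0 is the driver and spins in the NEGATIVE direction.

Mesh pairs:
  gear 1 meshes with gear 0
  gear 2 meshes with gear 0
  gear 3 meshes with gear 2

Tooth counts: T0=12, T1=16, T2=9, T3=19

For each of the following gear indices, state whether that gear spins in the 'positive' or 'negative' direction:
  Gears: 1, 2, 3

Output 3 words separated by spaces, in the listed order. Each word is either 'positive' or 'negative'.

Answer: positive positive negative

Derivation:
Gear 0 (driver): negative (depth 0)
  gear 1: meshes with gear 0 -> depth 1 -> positive (opposite of gear 0)
  gear 2: meshes with gear 0 -> depth 1 -> positive (opposite of gear 0)
  gear 3: meshes with gear 2 -> depth 2 -> negative (opposite of gear 2)
Queried indices 1, 2, 3 -> positive, positive, negative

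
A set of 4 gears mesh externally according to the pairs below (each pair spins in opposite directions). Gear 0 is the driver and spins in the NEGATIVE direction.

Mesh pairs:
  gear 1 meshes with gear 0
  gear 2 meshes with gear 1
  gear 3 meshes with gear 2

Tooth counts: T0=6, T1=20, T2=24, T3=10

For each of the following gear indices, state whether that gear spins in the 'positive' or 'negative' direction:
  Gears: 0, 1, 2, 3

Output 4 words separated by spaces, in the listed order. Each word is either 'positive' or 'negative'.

Gear 0 (driver): negative (depth 0)
  gear 1: meshes with gear 0 -> depth 1 -> positive (opposite of gear 0)
  gear 2: meshes with gear 1 -> depth 2 -> negative (opposite of gear 1)
  gear 3: meshes with gear 2 -> depth 3 -> positive (opposite of gear 2)
Queried indices 0, 1, 2, 3 -> negative, positive, negative, positive

Answer: negative positive negative positive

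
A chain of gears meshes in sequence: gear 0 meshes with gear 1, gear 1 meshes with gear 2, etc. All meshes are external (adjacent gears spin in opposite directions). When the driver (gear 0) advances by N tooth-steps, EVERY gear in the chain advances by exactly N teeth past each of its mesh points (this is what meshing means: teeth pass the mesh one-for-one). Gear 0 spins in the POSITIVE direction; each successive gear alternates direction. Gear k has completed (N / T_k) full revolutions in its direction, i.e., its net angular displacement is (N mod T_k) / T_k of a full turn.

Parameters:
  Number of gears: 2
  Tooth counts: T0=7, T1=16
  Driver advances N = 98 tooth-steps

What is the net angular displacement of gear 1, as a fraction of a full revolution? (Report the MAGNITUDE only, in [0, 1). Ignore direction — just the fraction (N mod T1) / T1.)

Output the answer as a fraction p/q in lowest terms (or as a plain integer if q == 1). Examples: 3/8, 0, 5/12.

Chain of 2 gears, tooth counts: [7, 16]
  gear 0: T0=7, direction=positive, advance = 98 mod 7 = 0 teeth = 0/7 turn
  gear 1: T1=16, direction=negative, advance = 98 mod 16 = 2 teeth = 2/16 turn
Gear 1: 98 mod 16 = 2
Fraction = 2 / 16 = 1/8 (gcd(2,16)=2) = 1/8

Answer: 1/8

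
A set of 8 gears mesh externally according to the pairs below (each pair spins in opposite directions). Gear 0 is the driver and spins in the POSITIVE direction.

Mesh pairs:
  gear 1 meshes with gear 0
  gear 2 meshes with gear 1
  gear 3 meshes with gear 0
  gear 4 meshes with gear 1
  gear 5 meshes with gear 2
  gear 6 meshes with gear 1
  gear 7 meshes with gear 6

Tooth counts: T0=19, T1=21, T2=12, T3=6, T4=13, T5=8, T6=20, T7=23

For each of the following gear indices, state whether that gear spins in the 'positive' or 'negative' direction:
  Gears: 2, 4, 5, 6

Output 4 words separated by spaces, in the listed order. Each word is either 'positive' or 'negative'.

Answer: positive positive negative positive

Derivation:
Gear 0 (driver): positive (depth 0)
  gear 1: meshes with gear 0 -> depth 1 -> negative (opposite of gear 0)
  gear 2: meshes with gear 1 -> depth 2 -> positive (opposite of gear 1)
  gear 3: meshes with gear 0 -> depth 1 -> negative (opposite of gear 0)
  gear 4: meshes with gear 1 -> depth 2 -> positive (opposite of gear 1)
  gear 5: meshes with gear 2 -> depth 3 -> negative (opposite of gear 2)
  gear 6: meshes with gear 1 -> depth 2 -> positive (opposite of gear 1)
  gear 7: meshes with gear 6 -> depth 3 -> negative (opposite of gear 6)
Queried indices 2, 4, 5, 6 -> positive, positive, negative, positive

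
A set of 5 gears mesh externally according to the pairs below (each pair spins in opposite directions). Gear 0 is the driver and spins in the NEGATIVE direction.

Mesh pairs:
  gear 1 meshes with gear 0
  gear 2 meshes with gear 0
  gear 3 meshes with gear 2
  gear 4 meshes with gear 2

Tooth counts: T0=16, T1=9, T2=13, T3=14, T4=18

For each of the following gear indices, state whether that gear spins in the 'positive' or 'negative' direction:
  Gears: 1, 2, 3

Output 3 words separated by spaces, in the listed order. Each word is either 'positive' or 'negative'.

Answer: positive positive negative

Derivation:
Gear 0 (driver): negative (depth 0)
  gear 1: meshes with gear 0 -> depth 1 -> positive (opposite of gear 0)
  gear 2: meshes with gear 0 -> depth 1 -> positive (opposite of gear 0)
  gear 3: meshes with gear 2 -> depth 2 -> negative (opposite of gear 2)
  gear 4: meshes with gear 2 -> depth 2 -> negative (opposite of gear 2)
Queried indices 1, 2, 3 -> positive, positive, negative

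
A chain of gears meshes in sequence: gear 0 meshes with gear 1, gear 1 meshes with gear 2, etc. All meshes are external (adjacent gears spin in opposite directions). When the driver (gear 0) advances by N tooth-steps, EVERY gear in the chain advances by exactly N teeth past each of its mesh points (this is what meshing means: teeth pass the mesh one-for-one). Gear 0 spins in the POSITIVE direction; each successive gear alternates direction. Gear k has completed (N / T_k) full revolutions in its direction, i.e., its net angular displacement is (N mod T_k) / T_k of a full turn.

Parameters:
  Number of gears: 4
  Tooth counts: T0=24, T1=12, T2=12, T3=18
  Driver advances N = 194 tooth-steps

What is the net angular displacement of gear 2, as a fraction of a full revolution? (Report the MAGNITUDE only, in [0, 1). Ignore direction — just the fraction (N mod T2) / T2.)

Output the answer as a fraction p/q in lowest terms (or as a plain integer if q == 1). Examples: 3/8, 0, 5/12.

Answer: 1/6

Derivation:
Chain of 4 gears, tooth counts: [24, 12, 12, 18]
  gear 0: T0=24, direction=positive, advance = 194 mod 24 = 2 teeth = 2/24 turn
  gear 1: T1=12, direction=negative, advance = 194 mod 12 = 2 teeth = 2/12 turn
  gear 2: T2=12, direction=positive, advance = 194 mod 12 = 2 teeth = 2/12 turn
  gear 3: T3=18, direction=negative, advance = 194 mod 18 = 14 teeth = 14/18 turn
Gear 2: 194 mod 12 = 2
Fraction = 2 / 12 = 1/6 (gcd(2,12)=2) = 1/6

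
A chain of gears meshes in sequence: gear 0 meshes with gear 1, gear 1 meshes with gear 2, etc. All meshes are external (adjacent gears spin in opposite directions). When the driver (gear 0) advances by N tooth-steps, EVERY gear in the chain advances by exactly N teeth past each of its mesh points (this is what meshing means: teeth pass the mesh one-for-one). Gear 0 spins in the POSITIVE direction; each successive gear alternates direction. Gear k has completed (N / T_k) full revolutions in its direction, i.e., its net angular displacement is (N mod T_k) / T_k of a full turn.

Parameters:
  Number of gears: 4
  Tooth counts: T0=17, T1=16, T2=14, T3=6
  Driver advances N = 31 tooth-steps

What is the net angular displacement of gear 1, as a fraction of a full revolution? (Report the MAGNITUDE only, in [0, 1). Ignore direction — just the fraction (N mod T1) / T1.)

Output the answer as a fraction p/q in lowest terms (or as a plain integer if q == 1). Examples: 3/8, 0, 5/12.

Chain of 4 gears, tooth counts: [17, 16, 14, 6]
  gear 0: T0=17, direction=positive, advance = 31 mod 17 = 14 teeth = 14/17 turn
  gear 1: T1=16, direction=negative, advance = 31 mod 16 = 15 teeth = 15/16 turn
  gear 2: T2=14, direction=positive, advance = 31 mod 14 = 3 teeth = 3/14 turn
  gear 3: T3=6, direction=negative, advance = 31 mod 6 = 1 teeth = 1/6 turn
Gear 1: 31 mod 16 = 15
Fraction = 15 / 16 = 15/16 (gcd(15,16)=1) = 15/16

Answer: 15/16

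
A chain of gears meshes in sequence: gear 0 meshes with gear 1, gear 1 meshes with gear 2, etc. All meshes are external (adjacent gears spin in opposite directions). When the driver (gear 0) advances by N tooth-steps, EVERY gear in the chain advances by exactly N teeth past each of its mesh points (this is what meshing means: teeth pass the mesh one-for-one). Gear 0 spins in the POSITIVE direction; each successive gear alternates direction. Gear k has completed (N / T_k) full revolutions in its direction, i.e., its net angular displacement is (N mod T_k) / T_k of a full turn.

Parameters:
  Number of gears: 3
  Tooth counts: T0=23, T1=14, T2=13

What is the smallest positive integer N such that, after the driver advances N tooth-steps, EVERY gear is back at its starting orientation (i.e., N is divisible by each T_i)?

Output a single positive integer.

Answer: 4186

Derivation:
Gear k returns to start when N is a multiple of T_k.
All gears at start simultaneously when N is a common multiple of [23, 14, 13]; the smallest such N is lcm(23, 14, 13).
Start: lcm = T0 = 23
Fold in T1=14: gcd(23, 14) = 1; lcm(23, 14) = 23 * 14 / 1 = 322 / 1 = 322
Fold in T2=13: gcd(322, 13) = 1; lcm(322, 13) = 322 * 13 / 1 = 4186 / 1 = 4186
Full cycle length = 4186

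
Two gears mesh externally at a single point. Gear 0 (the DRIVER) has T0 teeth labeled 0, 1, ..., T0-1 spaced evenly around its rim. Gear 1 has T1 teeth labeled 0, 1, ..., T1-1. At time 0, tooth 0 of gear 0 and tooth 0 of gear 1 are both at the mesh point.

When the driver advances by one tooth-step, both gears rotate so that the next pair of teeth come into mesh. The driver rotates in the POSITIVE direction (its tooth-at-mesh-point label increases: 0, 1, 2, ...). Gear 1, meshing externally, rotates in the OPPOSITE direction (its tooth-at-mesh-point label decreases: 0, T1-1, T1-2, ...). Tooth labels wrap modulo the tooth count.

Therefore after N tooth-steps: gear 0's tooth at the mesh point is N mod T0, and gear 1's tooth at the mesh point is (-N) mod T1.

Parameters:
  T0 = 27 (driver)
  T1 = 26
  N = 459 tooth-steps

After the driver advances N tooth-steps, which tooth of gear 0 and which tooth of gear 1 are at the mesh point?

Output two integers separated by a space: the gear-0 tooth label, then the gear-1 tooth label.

Answer: 0 9

Derivation:
Gear 0 (driver, T0=27): tooth at mesh = N mod T0
  459 = 17 * 27 + 0, so 459 mod 27 = 0
  gear 0 tooth = 0
Gear 1 (driven, T1=26): tooth at mesh = (-N) mod T1
  459 = 17 * 26 + 17, so 459 mod 26 = 17
  (-459) mod 26 = (-17) mod 26 = 26 - 17 = 9
Mesh after 459 steps: gear-0 tooth 0 meets gear-1 tooth 9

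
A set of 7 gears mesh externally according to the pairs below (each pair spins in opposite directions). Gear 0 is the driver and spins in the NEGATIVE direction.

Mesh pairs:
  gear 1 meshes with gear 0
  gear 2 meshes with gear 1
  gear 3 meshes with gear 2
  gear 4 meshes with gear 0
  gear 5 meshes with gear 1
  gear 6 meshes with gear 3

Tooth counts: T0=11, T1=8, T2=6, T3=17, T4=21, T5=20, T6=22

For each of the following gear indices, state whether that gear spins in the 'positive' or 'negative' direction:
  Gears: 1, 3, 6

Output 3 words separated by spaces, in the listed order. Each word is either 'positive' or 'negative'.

Answer: positive positive negative

Derivation:
Gear 0 (driver): negative (depth 0)
  gear 1: meshes with gear 0 -> depth 1 -> positive (opposite of gear 0)
  gear 2: meshes with gear 1 -> depth 2 -> negative (opposite of gear 1)
  gear 3: meshes with gear 2 -> depth 3 -> positive (opposite of gear 2)
  gear 4: meshes with gear 0 -> depth 1 -> positive (opposite of gear 0)
  gear 5: meshes with gear 1 -> depth 2 -> negative (opposite of gear 1)
  gear 6: meshes with gear 3 -> depth 4 -> negative (opposite of gear 3)
Queried indices 1, 3, 6 -> positive, positive, negative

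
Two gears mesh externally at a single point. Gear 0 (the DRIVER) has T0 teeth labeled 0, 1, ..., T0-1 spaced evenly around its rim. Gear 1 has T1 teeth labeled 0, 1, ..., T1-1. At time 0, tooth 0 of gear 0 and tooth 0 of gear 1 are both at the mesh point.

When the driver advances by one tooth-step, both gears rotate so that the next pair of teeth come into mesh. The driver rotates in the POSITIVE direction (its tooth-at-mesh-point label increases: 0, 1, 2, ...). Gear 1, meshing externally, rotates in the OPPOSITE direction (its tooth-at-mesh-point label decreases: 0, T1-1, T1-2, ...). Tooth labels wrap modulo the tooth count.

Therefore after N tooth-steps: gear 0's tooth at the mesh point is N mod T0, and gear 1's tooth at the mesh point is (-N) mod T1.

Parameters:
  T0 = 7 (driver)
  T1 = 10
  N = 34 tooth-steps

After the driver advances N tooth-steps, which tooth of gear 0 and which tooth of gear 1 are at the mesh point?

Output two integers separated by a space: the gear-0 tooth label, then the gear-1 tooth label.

Gear 0 (driver, T0=7): tooth at mesh = N mod T0
  34 = 4 * 7 + 6, so 34 mod 7 = 6
  gear 0 tooth = 6
Gear 1 (driven, T1=10): tooth at mesh = (-N) mod T1
  34 = 3 * 10 + 4, so 34 mod 10 = 4
  (-34) mod 10 = (-4) mod 10 = 10 - 4 = 6
Mesh after 34 steps: gear-0 tooth 6 meets gear-1 tooth 6

Answer: 6 6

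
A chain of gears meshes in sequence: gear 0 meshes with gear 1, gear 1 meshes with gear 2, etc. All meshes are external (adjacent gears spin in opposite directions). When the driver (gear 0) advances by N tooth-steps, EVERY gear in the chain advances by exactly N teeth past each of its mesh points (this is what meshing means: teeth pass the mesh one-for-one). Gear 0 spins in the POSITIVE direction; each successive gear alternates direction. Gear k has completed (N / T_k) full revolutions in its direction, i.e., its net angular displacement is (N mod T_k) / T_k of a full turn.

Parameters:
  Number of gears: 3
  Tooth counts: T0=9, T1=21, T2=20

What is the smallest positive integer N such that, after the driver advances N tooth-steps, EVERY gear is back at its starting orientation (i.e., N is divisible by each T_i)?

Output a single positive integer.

Answer: 1260

Derivation:
Gear k returns to start when N is a multiple of T_k.
All gears at start simultaneously when N is a common multiple of [9, 21, 20]; the smallest such N is lcm(9, 21, 20).
Start: lcm = T0 = 9
Fold in T1=21: gcd(9, 21) = 3; lcm(9, 21) = 9 * 21 / 3 = 189 / 3 = 63
Fold in T2=20: gcd(63, 20) = 1; lcm(63, 20) = 63 * 20 / 1 = 1260 / 1 = 1260
Full cycle length = 1260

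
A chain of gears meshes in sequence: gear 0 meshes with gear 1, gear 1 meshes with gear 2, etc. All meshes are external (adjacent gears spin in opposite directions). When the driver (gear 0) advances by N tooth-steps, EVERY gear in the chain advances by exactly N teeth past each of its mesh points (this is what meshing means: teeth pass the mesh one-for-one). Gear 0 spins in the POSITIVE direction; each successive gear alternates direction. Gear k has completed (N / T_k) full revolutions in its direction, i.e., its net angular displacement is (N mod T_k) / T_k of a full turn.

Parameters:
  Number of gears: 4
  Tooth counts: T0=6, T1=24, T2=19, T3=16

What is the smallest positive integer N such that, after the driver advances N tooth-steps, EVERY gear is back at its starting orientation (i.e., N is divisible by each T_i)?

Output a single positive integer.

Answer: 912

Derivation:
Gear k returns to start when N is a multiple of T_k.
All gears at start simultaneously when N is a common multiple of [6, 24, 19, 16]; the smallest such N is lcm(6, 24, 19, 16).
Start: lcm = T0 = 6
Fold in T1=24: gcd(6, 24) = 6; lcm(6, 24) = 6 * 24 / 6 = 144 / 6 = 24
Fold in T2=19: gcd(24, 19) = 1; lcm(24, 19) = 24 * 19 / 1 = 456 / 1 = 456
Fold in T3=16: gcd(456, 16) = 8; lcm(456, 16) = 456 * 16 / 8 = 7296 / 8 = 912
Full cycle length = 912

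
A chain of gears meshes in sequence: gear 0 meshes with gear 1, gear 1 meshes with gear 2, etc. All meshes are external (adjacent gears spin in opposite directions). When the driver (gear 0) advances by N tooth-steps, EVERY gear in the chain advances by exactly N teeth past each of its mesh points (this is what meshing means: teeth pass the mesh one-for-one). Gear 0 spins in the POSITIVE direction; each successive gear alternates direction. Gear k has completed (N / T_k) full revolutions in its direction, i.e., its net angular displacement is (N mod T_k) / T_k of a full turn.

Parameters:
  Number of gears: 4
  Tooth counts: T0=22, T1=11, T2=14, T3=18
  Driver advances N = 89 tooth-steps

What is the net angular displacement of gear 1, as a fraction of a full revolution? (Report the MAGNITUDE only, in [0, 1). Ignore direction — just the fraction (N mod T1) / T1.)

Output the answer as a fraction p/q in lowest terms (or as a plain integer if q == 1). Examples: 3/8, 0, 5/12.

Answer: 1/11

Derivation:
Chain of 4 gears, tooth counts: [22, 11, 14, 18]
  gear 0: T0=22, direction=positive, advance = 89 mod 22 = 1 teeth = 1/22 turn
  gear 1: T1=11, direction=negative, advance = 89 mod 11 = 1 teeth = 1/11 turn
  gear 2: T2=14, direction=positive, advance = 89 mod 14 = 5 teeth = 5/14 turn
  gear 3: T3=18, direction=negative, advance = 89 mod 18 = 17 teeth = 17/18 turn
Gear 1: 89 mod 11 = 1
Fraction = 1 / 11 = 1/11 (gcd(1,11)=1) = 1/11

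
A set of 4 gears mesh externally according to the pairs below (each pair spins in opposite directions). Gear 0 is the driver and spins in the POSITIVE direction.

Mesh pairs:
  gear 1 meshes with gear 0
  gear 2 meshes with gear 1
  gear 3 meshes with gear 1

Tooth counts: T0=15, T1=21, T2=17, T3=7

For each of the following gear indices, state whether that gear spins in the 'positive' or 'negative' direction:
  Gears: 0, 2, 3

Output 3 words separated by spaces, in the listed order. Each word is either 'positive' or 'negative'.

Answer: positive positive positive

Derivation:
Gear 0 (driver): positive (depth 0)
  gear 1: meshes with gear 0 -> depth 1 -> negative (opposite of gear 0)
  gear 2: meshes with gear 1 -> depth 2 -> positive (opposite of gear 1)
  gear 3: meshes with gear 1 -> depth 2 -> positive (opposite of gear 1)
Queried indices 0, 2, 3 -> positive, positive, positive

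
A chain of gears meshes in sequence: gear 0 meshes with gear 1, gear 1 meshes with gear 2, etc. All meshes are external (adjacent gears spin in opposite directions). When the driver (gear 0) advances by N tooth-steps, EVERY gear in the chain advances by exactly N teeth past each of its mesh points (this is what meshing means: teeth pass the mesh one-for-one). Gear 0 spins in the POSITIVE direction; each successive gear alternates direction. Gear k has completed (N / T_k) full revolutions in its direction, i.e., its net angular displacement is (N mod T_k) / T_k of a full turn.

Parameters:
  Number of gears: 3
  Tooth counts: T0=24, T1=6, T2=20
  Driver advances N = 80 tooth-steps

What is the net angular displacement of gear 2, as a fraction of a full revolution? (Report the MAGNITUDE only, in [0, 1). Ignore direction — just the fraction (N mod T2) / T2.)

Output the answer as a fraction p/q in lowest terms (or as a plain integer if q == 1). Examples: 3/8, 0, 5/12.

Chain of 3 gears, tooth counts: [24, 6, 20]
  gear 0: T0=24, direction=positive, advance = 80 mod 24 = 8 teeth = 8/24 turn
  gear 1: T1=6, direction=negative, advance = 80 mod 6 = 2 teeth = 2/6 turn
  gear 2: T2=20, direction=positive, advance = 80 mod 20 = 0 teeth = 0/20 turn
Gear 2: 80 mod 20 = 0
Fraction = 0 / 20 = 0/1 (gcd(0,20)=20) = 0

Answer: 0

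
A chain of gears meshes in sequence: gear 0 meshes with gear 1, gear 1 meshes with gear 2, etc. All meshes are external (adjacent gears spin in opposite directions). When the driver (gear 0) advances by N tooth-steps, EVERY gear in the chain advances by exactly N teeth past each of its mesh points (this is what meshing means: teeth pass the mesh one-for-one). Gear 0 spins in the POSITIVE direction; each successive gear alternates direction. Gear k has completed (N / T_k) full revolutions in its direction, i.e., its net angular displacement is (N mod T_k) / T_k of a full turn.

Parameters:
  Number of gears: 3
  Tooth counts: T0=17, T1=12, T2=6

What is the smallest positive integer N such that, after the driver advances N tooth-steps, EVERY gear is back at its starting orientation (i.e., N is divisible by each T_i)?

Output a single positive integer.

Answer: 204

Derivation:
Gear k returns to start when N is a multiple of T_k.
All gears at start simultaneously when N is a common multiple of [17, 12, 6]; the smallest such N is lcm(17, 12, 6).
Start: lcm = T0 = 17
Fold in T1=12: gcd(17, 12) = 1; lcm(17, 12) = 17 * 12 / 1 = 204 / 1 = 204
Fold in T2=6: gcd(204, 6) = 6; lcm(204, 6) = 204 * 6 / 6 = 1224 / 6 = 204
Full cycle length = 204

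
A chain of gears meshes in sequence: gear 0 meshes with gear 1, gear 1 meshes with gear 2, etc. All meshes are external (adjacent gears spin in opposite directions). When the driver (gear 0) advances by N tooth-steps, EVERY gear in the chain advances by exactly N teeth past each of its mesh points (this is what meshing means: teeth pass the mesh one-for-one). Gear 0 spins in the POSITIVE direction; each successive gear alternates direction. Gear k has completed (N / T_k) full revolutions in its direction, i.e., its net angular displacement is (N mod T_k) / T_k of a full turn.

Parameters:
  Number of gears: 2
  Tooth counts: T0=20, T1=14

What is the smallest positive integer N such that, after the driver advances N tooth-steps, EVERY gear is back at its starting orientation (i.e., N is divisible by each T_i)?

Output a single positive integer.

Answer: 140

Derivation:
Gear k returns to start when N is a multiple of T_k.
All gears at start simultaneously when N is a common multiple of [20, 14]; the smallest such N is lcm(20, 14).
Start: lcm = T0 = 20
Fold in T1=14: gcd(20, 14) = 2; lcm(20, 14) = 20 * 14 / 2 = 280 / 2 = 140
Full cycle length = 140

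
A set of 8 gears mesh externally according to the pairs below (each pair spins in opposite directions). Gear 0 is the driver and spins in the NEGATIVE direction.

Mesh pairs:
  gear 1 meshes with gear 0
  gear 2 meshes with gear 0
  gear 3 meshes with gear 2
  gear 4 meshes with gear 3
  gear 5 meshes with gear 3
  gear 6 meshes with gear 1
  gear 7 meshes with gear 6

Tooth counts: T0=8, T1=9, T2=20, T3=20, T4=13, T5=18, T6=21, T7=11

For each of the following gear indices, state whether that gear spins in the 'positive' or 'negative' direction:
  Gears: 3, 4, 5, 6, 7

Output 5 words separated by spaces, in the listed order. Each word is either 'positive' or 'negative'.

Gear 0 (driver): negative (depth 0)
  gear 1: meshes with gear 0 -> depth 1 -> positive (opposite of gear 0)
  gear 2: meshes with gear 0 -> depth 1 -> positive (opposite of gear 0)
  gear 3: meshes with gear 2 -> depth 2 -> negative (opposite of gear 2)
  gear 4: meshes with gear 3 -> depth 3 -> positive (opposite of gear 3)
  gear 5: meshes with gear 3 -> depth 3 -> positive (opposite of gear 3)
  gear 6: meshes with gear 1 -> depth 2 -> negative (opposite of gear 1)
  gear 7: meshes with gear 6 -> depth 3 -> positive (opposite of gear 6)
Queried indices 3, 4, 5, 6, 7 -> negative, positive, positive, negative, positive

Answer: negative positive positive negative positive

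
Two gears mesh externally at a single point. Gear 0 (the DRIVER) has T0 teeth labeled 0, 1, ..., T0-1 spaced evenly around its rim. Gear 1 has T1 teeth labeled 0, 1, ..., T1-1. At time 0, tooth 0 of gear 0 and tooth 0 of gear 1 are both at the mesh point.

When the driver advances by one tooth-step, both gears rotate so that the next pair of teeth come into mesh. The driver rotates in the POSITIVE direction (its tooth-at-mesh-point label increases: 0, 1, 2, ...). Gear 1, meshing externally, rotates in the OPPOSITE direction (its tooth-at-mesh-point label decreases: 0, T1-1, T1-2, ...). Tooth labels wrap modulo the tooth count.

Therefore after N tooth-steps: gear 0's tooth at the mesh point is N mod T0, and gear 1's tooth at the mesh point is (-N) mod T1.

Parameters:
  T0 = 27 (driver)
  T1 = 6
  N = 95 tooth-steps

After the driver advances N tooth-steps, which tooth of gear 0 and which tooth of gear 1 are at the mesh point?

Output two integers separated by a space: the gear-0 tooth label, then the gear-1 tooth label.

Answer: 14 1

Derivation:
Gear 0 (driver, T0=27): tooth at mesh = N mod T0
  95 = 3 * 27 + 14, so 95 mod 27 = 14
  gear 0 tooth = 14
Gear 1 (driven, T1=6): tooth at mesh = (-N) mod T1
  95 = 15 * 6 + 5, so 95 mod 6 = 5
  (-95) mod 6 = (-5) mod 6 = 6 - 5 = 1
Mesh after 95 steps: gear-0 tooth 14 meets gear-1 tooth 1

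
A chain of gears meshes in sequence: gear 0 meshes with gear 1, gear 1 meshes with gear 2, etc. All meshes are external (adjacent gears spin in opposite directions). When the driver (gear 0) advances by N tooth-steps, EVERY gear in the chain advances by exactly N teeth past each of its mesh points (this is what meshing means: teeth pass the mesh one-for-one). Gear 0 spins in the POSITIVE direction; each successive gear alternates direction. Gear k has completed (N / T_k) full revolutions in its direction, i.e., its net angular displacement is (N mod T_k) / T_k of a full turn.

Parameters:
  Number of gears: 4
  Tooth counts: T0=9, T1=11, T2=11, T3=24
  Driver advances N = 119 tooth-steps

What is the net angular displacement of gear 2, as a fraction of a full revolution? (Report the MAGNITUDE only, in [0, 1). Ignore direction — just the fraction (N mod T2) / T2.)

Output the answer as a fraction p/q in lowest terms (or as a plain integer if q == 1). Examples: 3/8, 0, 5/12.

Chain of 4 gears, tooth counts: [9, 11, 11, 24]
  gear 0: T0=9, direction=positive, advance = 119 mod 9 = 2 teeth = 2/9 turn
  gear 1: T1=11, direction=negative, advance = 119 mod 11 = 9 teeth = 9/11 turn
  gear 2: T2=11, direction=positive, advance = 119 mod 11 = 9 teeth = 9/11 turn
  gear 3: T3=24, direction=negative, advance = 119 mod 24 = 23 teeth = 23/24 turn
Gear 2: 119 mod 11 = 9
Fraction = 9 / 11 = 9/11 (gcd(9,11)=1) = 9/11

Answer: 9/11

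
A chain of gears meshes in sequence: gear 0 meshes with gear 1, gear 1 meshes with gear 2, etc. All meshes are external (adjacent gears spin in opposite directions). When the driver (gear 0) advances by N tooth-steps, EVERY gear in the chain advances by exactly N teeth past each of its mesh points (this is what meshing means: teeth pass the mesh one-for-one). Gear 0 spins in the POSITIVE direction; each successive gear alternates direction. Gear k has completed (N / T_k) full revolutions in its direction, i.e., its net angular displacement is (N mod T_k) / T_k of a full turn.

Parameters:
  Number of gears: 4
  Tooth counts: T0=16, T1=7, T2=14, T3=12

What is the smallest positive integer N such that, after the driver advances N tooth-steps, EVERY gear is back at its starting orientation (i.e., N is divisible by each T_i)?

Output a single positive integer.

Gear k returns to start when N is a multiple of T_k.
All gears at start simultaneously when N is a common multiple of [16, 7, 14, 12]; the smallest such N is lcm(16, 7, 14, 12).
Start: lcm = T0 = 16
Fold in T1=7: gcd(16, 7) = 1; lcm(16, 7) = 16 * 7 / 1 = 112 / 1 = 112
Fold in T2=14: gcd(112, 14) = 14; lcm(112, 14) = 112 * 14 / 14 = 1568 / 14 = 112
Fold in T3=12: gcd(112, 12) = 4; lcm(112, 12) = 112 * 12 / 4 = 1344 / 4 = 336
Full cycle length = 336

Answer: 336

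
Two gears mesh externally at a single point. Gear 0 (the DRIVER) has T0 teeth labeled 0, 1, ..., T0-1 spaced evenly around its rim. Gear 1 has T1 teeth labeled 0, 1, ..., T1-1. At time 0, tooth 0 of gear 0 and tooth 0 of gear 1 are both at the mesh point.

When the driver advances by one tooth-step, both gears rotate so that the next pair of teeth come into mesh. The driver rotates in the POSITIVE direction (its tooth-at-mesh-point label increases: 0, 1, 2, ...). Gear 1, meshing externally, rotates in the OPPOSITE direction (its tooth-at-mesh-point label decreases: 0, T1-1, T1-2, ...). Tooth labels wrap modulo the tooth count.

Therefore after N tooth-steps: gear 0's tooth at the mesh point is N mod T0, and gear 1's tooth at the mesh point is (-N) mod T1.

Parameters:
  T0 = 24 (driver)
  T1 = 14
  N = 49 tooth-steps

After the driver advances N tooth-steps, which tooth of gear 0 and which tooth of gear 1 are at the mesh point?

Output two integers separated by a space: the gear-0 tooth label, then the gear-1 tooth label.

Gear 0 (driver, T0=24): tooth at mesh = N mod T0
  49 = 2 * 24 + 1, so 49 mod 24 = 1
  gear 0 tooth = 1
Gear 1 (driven, T1=14): tooth at mesh = (-N) mod T1
  49 = 3 * 14 + 7, so 49 mod 14 = 7
  (-49) mod 14 = (-7) mod 14 = 14 - 7 = 7
Mesh after 49 steps: gear-0 tooth 1 meets gear-1 tooth 7

Answer: 1 7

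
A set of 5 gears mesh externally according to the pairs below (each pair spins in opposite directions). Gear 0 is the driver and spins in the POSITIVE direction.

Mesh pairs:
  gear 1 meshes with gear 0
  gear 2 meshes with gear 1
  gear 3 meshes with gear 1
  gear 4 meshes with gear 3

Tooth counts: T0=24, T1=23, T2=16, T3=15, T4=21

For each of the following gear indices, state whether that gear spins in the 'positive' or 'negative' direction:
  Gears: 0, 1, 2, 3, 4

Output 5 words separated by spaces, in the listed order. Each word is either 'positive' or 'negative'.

Gear 0 (driver): positive (depth 0)
  gear 1: meshes with gear 0 -> depth 1 -> negative (opposite of gear 0)
  gear 2: meshes with gear 1 -> depth 2 -> positive (opposite of gear 1)
  gear 3: meshes with gear 1 -> depth 2 -> positive (opposite of gear 1)
  gear 4: meshes with gear 3 -> depth 3 -> negative (opposite of gear 3)
Queried indices 0, 1, 2, 3, 4 -> positive, negative, positive, positive, negative

Answer: positive negative positive positive negative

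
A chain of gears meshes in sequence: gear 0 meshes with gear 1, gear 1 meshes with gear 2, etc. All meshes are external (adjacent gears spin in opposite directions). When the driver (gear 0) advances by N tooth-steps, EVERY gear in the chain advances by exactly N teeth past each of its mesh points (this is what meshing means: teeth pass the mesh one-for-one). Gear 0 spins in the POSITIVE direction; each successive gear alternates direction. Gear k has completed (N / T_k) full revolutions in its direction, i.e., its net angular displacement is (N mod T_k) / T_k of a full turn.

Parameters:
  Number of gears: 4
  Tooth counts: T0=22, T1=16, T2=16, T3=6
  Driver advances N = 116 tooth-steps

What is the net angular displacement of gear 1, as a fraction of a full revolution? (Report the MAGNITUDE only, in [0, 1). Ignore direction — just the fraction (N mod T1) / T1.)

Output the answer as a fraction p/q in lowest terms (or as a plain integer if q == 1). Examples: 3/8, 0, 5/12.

Chain of 4 gears, tooth counts: [22, 16, 16, 6]
  gear 0: T0=22, direction=positive, advance = 116 mod 22 = 6 teeth = 6/22 turn
  gear 1: T1=16, direction=negative, advance = 116 mod 16 = 4 teeth = 4/16 turn
  gear 2: T2=16, direction=positive, advance = 116 mod 16 = 4 teeth = 4/16 turn
  gear 3: T3=6, direction=negative, advance = 116 mod 6 = 2 teeth = 2/6 turn
Gear 1: 116 mod 16 = 4
Fraction = 4 / 16 = 1/4 (gcd(4,16)=4) = 1/4

Answer: 1/4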